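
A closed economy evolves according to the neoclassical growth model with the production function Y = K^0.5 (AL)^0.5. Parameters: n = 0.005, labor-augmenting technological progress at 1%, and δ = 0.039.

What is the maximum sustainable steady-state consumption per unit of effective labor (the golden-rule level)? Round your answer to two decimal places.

At the golden rule, f'(k) = n + g + δ, so α·k^(α−1) = n + g + δ and k_gold = (α/(n + g + δ))^(1/(1−α)).
k_gold = (0.5/0.054)^(1/0.5) = 9.2593^2 ≈ 85.7346
c_gold = f(k_gold) − (n + g + δ)·k_gold = 9.2593 − 0.054×85.7346 ≈ 4.6296

c_gold ≈ 4.63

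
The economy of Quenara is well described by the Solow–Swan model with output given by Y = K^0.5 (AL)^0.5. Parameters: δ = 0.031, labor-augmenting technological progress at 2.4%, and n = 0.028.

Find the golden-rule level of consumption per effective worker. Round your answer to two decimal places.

At the golden rule, f'(k) = n + g + δ, so α·k^(α−1) = n + g + δ and k_gold = (α/(n + g + δ))^(1/(1−α)).
k_gold = (0.5/0.083)^(1/0.5) = 6.0241^2 ≈ 36.2898
c_gold = f(k_gold) − (n + g + δ)·k_gold = 6.0241 − 0.083×36.2898 ≈ 3.0120

c_gold ≈ 3.01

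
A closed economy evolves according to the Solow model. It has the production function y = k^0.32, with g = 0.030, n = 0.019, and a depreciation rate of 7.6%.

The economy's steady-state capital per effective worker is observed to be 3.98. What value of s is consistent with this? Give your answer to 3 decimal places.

In steady state, investment equals break-even investment: s·k^α = (n + g + δ)·k.
So s / (n + g + δ) = (k*)^(1−α) = 3.98^0.68 = 2.5581.
Therefore s = 2.5581 × (n + g + δ) = 2.5581 × 0.125 = 0.3198.

s ≈ 0.320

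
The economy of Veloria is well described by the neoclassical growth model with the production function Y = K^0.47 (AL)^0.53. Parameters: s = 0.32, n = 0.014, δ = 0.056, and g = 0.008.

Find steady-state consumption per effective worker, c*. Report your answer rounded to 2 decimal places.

At the steady state, Δk = 0, so s·k^α = (n + g + δ)·k.
Rearranging, k^(1−α) = s / (n + g + δ).
k^0.53 = 0.32 / (0.014 + 0.008 + 0.056) = 0.32 / 0.078 = 4.1026
k* = 4.1026^(1/0.53) ≈ 14.3455
y* = (k*)^α = 14.3455^0.47 ≈ 3.4967
c* = (1 − s)·y* = (1 − 0.32) × 3.4967 ≈ 2.3778

c* ≈ 2.38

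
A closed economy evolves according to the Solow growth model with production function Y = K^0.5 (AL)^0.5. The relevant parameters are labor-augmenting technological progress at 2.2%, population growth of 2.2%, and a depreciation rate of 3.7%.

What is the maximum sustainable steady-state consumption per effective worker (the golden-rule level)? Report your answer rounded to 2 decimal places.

At the golden rule, f'(k) = n + g + δ, so α·k^(α−1) = n + g + δ and k_gold = (α/(n + g + δ))^(1/(1−α)).
k_gold = (0.5/0.081)^(1/0.5) = 6.1728^2 ≈ 38.1035
c_gold = f(k_gold) − (n + g + δ)·k_gold = 6.1728 − 0.081×38.1035 ≈ 3.0864

c_gold ≈ 3.09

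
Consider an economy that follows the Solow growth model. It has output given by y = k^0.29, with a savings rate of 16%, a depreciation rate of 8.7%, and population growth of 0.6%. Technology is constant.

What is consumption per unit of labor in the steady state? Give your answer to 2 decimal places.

At the steady state, Δk = 0, so s·k^α = (n + δ)·k.
Rearranging, k^(1−α) = s / (n + δ).
k^0.71 = 0.16 / (0.006 + 0.087) = 0.16 / 0.093 = 1.7204
k* = 1.7204^(1/0.71) ≈ 2.1472
y* = (k*)^α = 2.1472^0.29 ≈ 1.2481
c* = (1 − s)·y* = (1 − 0.16) × 1.2481 ≈ 1.0484

c* = 1.05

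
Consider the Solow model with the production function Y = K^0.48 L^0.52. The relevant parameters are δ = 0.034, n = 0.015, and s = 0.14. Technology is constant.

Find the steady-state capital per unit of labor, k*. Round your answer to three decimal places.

In steady state, investment equals break-even investment: s·k^α = (n + δ)·k.
Rearranging, k^(1−α) = s / (n + δ).
k^0.52 = 0.14 / (0.015 + 0.034) = 0.14 / 0.049 = 2.8571
k* = 2.8571^(1/0.52) ≈ 7.5297

k* = 7.530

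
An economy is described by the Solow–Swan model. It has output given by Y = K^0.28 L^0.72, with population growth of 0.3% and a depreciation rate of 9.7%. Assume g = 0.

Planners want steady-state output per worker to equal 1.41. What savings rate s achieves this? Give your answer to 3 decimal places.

In steady state, investment equals break-even investment: s·k^α = (n + δ)·k.
Since y* = [s/(n + δ)]^(α/(1−α)), we have s/(n + δ) = (y*)^((1−α)/α) = 1.41^2.5714 = 2.4194.
Therefore s = 2.4194 × (n + δ) = 2.4194 × 0.100 = 0.2419.

s ≈ 0.242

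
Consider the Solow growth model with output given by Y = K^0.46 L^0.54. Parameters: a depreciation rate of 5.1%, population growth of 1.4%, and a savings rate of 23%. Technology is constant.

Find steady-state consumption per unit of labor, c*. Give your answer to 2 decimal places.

c* ≈ 2.26

Steady state requires s·f(k) = (n + δ)·k, i.e. s·k^α = (n + δ)·k.
Dividing both sides by k: k^(1−α) = s / (n + δ).
k^0.54 = 0.23 / (0.014 + 0.051) = 0.23 / 0.065 = 3.5385
k* = 3.5385^(1/0.54) ≈ 10.3832
y* = (k*)^α = 10.3832^0.46 ≈ 2.9344
c* = (1 − s)·y* = (1 − 0.23) × 2.9344 ≈ 2.2595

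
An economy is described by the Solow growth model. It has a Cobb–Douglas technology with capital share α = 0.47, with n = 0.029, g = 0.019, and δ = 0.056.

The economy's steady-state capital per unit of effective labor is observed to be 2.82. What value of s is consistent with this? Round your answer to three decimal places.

s ≈ 0.180

In steady state, investment equals break-even investment: s·k^α = (n + g + δ)·k.
So s / (n + g + δ) = (k*)^(1−α) = 2.82^0.53 = 1.7323.
Therefore s = 1.7323 × (n + g + δ) = 1.7323 × 0.104 = 0.1802.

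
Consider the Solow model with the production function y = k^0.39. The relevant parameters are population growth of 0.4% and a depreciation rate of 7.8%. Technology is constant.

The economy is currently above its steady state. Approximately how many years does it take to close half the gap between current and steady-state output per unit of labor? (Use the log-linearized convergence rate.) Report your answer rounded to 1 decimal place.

Near the steady state the convergence rate is λ = (1 − α)(n + δ).
λ = (1 − 0.39) × 0.082 = 0.61 × 0.082 = 0.05002
Half-life = ln 2 / λ = 0.6931 / 0.05002 ≈ 13.86 years

about 13.9 years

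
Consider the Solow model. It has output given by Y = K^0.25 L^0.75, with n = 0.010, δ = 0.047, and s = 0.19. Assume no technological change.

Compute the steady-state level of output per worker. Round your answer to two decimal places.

At the steady state, Δk = 0, so s·k^α = (n + δ)·k.
Rearranging, k^(1−α) = s / (n + δ).
k^0.75 = 0.19 / (0.010 + 0.047) = 0.19 / 0.057 = 3.3333
k* = 3.3333^(1/0.75) ≈ 4.9793
y* = (k*)^α = 4.9793^0.25 ≈ 1.4938

y* ≈ 1.49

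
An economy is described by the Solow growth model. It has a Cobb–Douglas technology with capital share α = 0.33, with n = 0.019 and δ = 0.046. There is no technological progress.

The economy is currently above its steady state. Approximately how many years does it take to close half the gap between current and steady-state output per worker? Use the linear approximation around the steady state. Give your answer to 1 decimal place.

Near the steady state the convergence rate is λ = (1 − α)(n + δ).
λ = (1 − 0.33) × 0.065 = 0.67 × 0.065 = 0.04355
Half-life = ln 2 / λ = 0.6931 / 0.04355 ≈ 15.92 years

half-life ≈ 15.9 years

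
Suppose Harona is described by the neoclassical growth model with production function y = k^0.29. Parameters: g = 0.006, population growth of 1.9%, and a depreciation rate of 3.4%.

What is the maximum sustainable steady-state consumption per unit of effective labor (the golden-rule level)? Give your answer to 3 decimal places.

At the golden rule, f'(k) = n + g + δ, so α·k^(α−1) = n + g + δ and k_gold = (α/(n + g + δ))^(1/(1−α)).
k_gold = (0.29/0.059)^(1/0.71) = 4.9153^1.4085 ≈ 9.4199
c_gold = f(k_gold) − (n + g + δ)·k_gold = 1.9163 − 0.059×9.4199 ≈ 1.3605

c_gold ≈ 1.361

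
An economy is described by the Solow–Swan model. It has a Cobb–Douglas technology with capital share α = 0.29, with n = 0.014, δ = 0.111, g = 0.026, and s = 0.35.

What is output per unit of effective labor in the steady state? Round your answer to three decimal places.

y* ≈ 1.410

Steady state requires s·f(k) = (n + g + δ)·k, i.e. s·k^α = (n + g + δ)·k.
Dividing both sides by k: k^(1−α) = s / (n + g + δ).
k^0.71 = 0.35 / (0.014 + 0.026 + 0.111) = 0.35 / 0.151 = 2.3179
k* = 2.3179^(1/0.71) ≈ 3.2675
y* = (k*)^α = 3.2675^0.29 ≈ 1.4097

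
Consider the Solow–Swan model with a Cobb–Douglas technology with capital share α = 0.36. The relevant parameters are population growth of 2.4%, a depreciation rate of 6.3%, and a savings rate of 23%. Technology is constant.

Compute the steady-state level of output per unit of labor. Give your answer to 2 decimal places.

Steady state requires s·f(k) = (n + δ)·k, i.e. s·k^α = (n + δ)·k.
Rearranging, k^(1−α) = s / (n + δ).
k^0.64 = 0.23 / (0.024 + 0.063) = 0.23 / 0.087 = 2.6437
k* = 2.6437^(1/0.64) ≈ 4.5678
y* = (k*)^α = 4.5678^0.36 ≈ 1.7278

y* ≈ 1.73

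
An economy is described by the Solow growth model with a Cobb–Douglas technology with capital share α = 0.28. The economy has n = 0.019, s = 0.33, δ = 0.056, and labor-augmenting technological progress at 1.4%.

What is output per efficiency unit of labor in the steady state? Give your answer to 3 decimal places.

In steady state, investment equals break-even investment: s·k^α = (n + g + δ)·k.
Dividing both sides by k: k^(1−α) = s / (n + g + δ).
k^0.72 = 0.33 / (0.019 + 0.014 + 0.056) = 0.33 / 0.089 = 3.7079
k* = 3.7079^(1/0.72) ≈ 6.1724
y* = (k*)^α = 6.1724^0.28 ≈ 1.6647

y* = 1.665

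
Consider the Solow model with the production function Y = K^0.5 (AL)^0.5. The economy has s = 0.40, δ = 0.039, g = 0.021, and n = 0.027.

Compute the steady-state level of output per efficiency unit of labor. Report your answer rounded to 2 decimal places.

y* = 4.60

At the steady state, Δk = 0, so s·k^α = (n + g + δ)·k.
Rearranging, k^(1−α) = s / (n + g + δ).
k^0.5 = 0.40 / (0.027 + 0.021 + 0.039) = 0.40 / 0.087 = 4.5977
k* = 4.5977^(1/0.5) ≈ 21.1388
y* = (k*)^α = 21.1388^0.5 ≈ 4.5977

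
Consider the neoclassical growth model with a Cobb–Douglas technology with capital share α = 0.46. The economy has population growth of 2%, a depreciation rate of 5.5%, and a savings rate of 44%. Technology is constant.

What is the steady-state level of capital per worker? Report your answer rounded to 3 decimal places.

In steady state, investment equals break-even investment: s·k^α = (n + δ)·k.
Rearranging, k^(1−α) = s / (n + δ).
k^0.54 = 0.44 / (0.020 + 0.055) = 0.44 / 0.075 = 5.8667
k* = 5.8667^(1/0.54) ≈ 26.4821

k* ≈ 26.482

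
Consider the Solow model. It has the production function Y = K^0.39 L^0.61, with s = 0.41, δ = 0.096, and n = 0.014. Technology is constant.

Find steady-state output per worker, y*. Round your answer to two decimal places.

y* = 2.32

In steady state, investment equals break-even investment: s·k^α = (n + δ)·k.
Dividing both sides by k: k^(1−α) = s / (n + δ).
k^0.61 = 0.41 / (0.014 + 0.096) = 0.41 / 0.110 = 3.7273
k* = 3.7273^(1/0.61) ≈ 8.6439
y* = (k*)^α = 8.6439^0.39 ≈ 2.3191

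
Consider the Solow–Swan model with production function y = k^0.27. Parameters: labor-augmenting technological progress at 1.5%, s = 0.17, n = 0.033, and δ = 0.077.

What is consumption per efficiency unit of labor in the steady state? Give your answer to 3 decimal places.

c* = 0.930

At the steady state, Δk = 0, so s·k^α = (n + g + δ)·k.
Dividing both sides by k: k^(1−α) = s / (n + g + δ).
k^0.73 = 0.17 / (0.033 + 0.015 + 0.077) = 0.17 / 0.125 = 1.3600
k* = 1.3600^(1/0.73) ≈ 1.5238
y* = (k*)^α = 1.5238^0.27 ≈ 1.1204
c* = (1 − s)·y* = (1 − 0.17) × 1.1204 ≈ 0.9299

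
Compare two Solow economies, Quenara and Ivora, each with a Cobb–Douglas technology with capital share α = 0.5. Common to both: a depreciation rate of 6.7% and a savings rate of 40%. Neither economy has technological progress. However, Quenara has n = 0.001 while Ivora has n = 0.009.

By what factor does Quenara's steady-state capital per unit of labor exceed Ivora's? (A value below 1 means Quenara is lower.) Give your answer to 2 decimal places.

k*_Q / k*_I ≈ 1.25

Steady-state k* = [s/(n + δ)]^(1/(1−α)), so the ratio is [ (s_Q/(n + δ)_Q) / (s_I/(n + δ)_I) ]^2.
s_Q/(n + δ)_Q = 0.40/0.068 = 5.8824; s_I/(n + δ)_I = 0.40/0.076 = 5.2632.
Ratio = (5.8824/5.2632)^2 = 1.1176^2 ≈ 1.2490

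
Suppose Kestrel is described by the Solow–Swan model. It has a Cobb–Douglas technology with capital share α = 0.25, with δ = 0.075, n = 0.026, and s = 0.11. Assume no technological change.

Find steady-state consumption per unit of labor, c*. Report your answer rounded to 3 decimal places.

At the steady state, Δk = 0, so s·k^α = (n + δ)·k.
Dividing both sides by k: k^(1−α) = s / (n + δ).
k^0.75 = 0.11 / (0.026 + 0.075) = 0.11 / 0.101 = 1.0891
k* = 1.0891^(1/0.75) ≈ 1.1205
y* = (k*)^α = 1.1205^0.25 ≈ 1.0289
c* = (1 − s)·y* = (1 − 0.11) × 1.0289 ≈ 0.9157

c* = 0.916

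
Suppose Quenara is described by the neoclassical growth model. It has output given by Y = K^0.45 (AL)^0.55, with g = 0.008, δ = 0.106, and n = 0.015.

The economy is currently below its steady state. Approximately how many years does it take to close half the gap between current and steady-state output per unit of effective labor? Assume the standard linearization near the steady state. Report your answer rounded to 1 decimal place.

t_½ ≈ 9.8 years

Near the steady state the convergence rate is λ = (1 − α)(n + g + δ).
λ = (1 − 0.45) × 0.129 = 0.55 × 0.129 = 0.07095
Half-life = ln 2 / λ = 0.6931 / 0.07095 ≈ 9.77 years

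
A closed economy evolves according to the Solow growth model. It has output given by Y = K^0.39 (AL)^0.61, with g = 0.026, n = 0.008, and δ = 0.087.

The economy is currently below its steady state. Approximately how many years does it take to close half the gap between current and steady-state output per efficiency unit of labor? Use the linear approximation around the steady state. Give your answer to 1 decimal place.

half-life ≈ 9.4 years

Near the steady state the convergence rate is λ = (1 − α)(n + g + δ).
λ = (1 − 0.39) × 0.121 = 0.61 × 0.121 = 0.07381
Half-life = ln 2 / λ = 0.6931 / 0.07381 ≈ 9.39 years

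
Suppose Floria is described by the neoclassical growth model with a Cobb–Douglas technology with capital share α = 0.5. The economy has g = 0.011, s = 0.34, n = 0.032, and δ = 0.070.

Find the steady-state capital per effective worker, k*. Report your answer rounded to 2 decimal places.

k* = 9.05

Steady state requires s·f(k) = (n + g + δ)·k, i.e. s·k^α = (n + g + δ)·k.
Dividing both sides by k: k^(1−α) = s / (n + g + δ).
k^0.5 = 0.34 / (0.032 + 0.011 + 0.070) = 0.34 / 0.113 = 3.0088
k* = 3.0088^(1/0.5) ≈ 9.0529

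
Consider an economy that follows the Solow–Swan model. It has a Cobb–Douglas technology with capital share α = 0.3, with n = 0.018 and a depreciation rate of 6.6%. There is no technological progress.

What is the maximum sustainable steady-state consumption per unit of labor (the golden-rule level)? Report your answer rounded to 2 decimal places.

At the golden rule, f'(k) = n + δ, so α·k^(α−1) = n + δ and k_gold = (α/(n + δ))^(1/(1−α)).
k_gold = (0.3/0.084)^(1/0.7) = 3.5714^1.4286 ≈ 6.1629
c_gold = f(k_gold) − (n + δ)·k_gold = 1.7256 − 0.084×6.1629 ≈ 1.2079

c_gold ≈ 1.21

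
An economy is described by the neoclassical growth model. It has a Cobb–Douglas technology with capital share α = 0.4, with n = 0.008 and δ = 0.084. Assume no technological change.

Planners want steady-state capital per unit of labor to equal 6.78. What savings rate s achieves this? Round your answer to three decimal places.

s ≈ 0.290

At the steady state, Δk = 0, so s·k^α = (n + δ)·k.
So s / (n + δ) = (k*)^(1−α) = 6.78^0.6 = 3.1531.
Therefore s = 3.1531 × (n + δ) = 3.1531 × 0.092 = 0.2901.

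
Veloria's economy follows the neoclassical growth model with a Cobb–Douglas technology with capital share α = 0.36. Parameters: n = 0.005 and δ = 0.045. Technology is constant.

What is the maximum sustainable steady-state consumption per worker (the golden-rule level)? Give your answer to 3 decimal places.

c_gold ≈ 1.943

At the golden rule, f'(k) = n + δ, so α·k^(α−1) = n + δ and k_gold = (α/(n + δ))^(1/(1−α)).
k_gold = (0.36/0.050)^(1/0.64) = 7.2000^1.5625 ≈ 21.8566
c_gold = f(k_gold) − (n + δ)·k_gold = 3.0356 − 0.050×21.8566 ≈ 1.9428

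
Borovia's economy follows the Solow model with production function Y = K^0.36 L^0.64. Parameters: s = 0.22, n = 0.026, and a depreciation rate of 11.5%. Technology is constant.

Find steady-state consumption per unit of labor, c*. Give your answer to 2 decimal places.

c* ≈ 1.00

At the steady state, Δk = 0, so s·k^α = (n + δ)·k.
Dividing both sides by k: k^(1−α) = s / (n + δ).
k^0.64 = 0.22 / (0.026 + 0.115) = 0.22 / 0.141 = 1.5603
k* = 1.5603^(1/0.64) ≈ 2.0040
y* = (k*)^α = 2.0040^0.36 ≈ 1.2843
c* = (1 − s)·y* = (1 − 0.22) × 1.2843 ≈ 1.0018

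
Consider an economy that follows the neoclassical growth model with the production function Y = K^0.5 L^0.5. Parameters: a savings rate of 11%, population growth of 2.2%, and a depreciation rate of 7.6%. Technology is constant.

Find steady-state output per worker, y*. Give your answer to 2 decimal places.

y* = 1.12

At the steady state, Δk = 0, so s·k^α = (n + δ)·k.
Dividing both sides by k: k^(1−α) = s / (n + δ).
k^0.5 = 0.11 / (0.022 + 0.076) = 0.11 / 0.098 = 1.1224
k* = 1.1224^(1/0.5) ≈ 1.2598
y* = (k*)^α = 1.2598^0.5 ≈ 1.1224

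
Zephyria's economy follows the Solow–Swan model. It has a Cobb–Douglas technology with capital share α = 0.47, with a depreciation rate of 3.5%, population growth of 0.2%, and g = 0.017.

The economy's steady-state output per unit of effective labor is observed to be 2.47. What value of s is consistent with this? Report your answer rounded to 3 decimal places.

At the steady state, Δk = 0, so s·k^α = (n + g + δ)·k.
Since y* = [s/(n + g + δ)]^(α/(1−α)), we have s/(n + g + δ) = (y*)^((1−α)/α) = 2.47^1.1277 = 2.7723.
Therefore s = 2.7723 × (n + g + δ) = 2.7723 × 0.054 = 0.1497.

s ≈ 0.150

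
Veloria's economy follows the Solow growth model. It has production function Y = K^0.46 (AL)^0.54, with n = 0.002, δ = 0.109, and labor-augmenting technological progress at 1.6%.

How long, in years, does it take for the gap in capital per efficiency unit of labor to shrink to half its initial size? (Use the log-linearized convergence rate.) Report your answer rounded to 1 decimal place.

Near the steady state the convergence rate is λ = (1 − α)(n + g + δ).
λ = (1 − 0.46) × 0.127 = 0.54 × 0.127 = 0.06858
Half-life = ln 2 / λ = 0.6931 / 0.06858 ≈ 10.11 years

about 10.1 years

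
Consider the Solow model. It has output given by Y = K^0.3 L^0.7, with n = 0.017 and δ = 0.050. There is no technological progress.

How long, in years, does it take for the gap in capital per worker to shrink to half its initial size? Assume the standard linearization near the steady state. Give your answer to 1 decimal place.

Near the steady state the convergence rate is λ = (1 − α)(n + δ).
λ = (1 − 0.3) × 0.067 = 0.7 × 0.067 = 0.0469
Half-life = ln 2 / λ = 0.6931 / 0.0469 ≈ 14.78 years

t_½ ≈ 14.8 years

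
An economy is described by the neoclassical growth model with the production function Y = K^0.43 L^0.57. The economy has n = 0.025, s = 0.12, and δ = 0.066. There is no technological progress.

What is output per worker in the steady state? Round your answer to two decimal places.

y* = 1.23

At the steady state, Δk = 0, so s·k^α = (n + δ)·k.
Dividing both sides by k: k^(1−α) = s / (n + δ).
k^0.57 = 0.12 / (0.025 + 0.066) = 0.12 / 0.091 = 1.3187
k* = 1.3187^(1/0.57) ≈ 1.6247
y* = (k*)^α = 1.6247^0.43 ≈ 1.2321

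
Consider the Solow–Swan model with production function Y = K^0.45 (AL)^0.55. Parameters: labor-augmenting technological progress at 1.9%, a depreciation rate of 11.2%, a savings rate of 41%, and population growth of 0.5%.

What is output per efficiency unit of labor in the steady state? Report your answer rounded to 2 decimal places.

At the steady state, Δk = 0, so s·k^α = (n + g + δ)·k.
Dividing both sides by k: k^(1−α) = s / (n + g + δ).
k^0.55 = 0.41 / (0.005 + 0.019 + 0.112) = 0.41 / 0.136 = 3.0147
k* = 3.0147^(1/0.55) ≈ 7.4362
y* = (k*)^α = 7.4362^0.45 ≈ 2.4667

y* ≈ 2.47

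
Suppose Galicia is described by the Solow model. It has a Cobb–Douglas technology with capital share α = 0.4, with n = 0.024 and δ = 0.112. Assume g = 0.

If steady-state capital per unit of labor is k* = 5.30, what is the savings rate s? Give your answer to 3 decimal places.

s ≈ 0.370

At the steady state, Δk = 0, so s·k^α = (n + δ)·k.
So s / (n + δ) = (k*)^(1−α) = 5.30^0.6 = 2.7200.
Therefore s = 2.7200 × (n + δ) = 2.7200 × 0.136 = 0.3699.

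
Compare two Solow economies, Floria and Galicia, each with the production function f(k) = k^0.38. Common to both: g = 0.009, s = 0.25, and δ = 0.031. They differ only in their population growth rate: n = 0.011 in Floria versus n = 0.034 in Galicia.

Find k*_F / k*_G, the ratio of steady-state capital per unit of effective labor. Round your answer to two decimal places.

Steady-state k* = [s/(n + g + δ)]^(1/(1−α)), so the ratio is [ (s_F/(n + g + δ)_F) / (s_G/(n + g + δ)_G) ]^1.6129.
s_F/(n + g + δ)_F = 0.25/0.051 = 4.9020; s_G/(n + g + δ)_G = 0.25/0.074 = 3.3784.
Ratio = (4.9020/3.3784)^1.6129 = 1.4510^1.6129 ≈ 1.8229

ratio ≈ 1.82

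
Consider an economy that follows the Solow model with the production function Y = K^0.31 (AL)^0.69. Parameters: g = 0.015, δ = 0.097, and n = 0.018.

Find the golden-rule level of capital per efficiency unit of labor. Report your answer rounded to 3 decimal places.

k_gold ≈ 3.524

The golden rule sets f'(k) = n + g + δ, i.e. α·k^(α−1) = n + g + δ.
So k^(1−α) = α / (n + g + δ) = 0.31 / 0.130 = 2.3846.
k_gold = 2.3846^(1/0.69) ≈ 3.5235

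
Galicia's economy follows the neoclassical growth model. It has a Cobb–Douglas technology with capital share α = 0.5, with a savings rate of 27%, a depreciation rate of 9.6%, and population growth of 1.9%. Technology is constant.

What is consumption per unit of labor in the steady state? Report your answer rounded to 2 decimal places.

c* ≈ 1.71

Steady state requires s·f(k) = (n + δ)·k, i.e. s·k^α = (n + δ)·k.
Dividing both sides by k: k^(1−α) = s / (n + δ).
k^0.5 = 0.27 / (0.019 + 0.096) = 0.27 / 0.115 = 2.3478
k* = 2.3478^(1/0.5) ≈ 5.5122
y* = (k*)^α = 5.5122^0.5 ≈ 2.3478
c* = (1 − s)·y* = (1 − 0.27) × 2.3478 ≈ 1.7139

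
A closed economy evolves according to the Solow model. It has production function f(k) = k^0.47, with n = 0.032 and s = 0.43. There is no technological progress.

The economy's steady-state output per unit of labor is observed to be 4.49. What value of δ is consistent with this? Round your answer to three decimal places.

δ ≈ 0.047

At the steady state, Δk = 0, so s·k^α = (n + δ)·k.
Since y* = [s/(n + δ)]^(α/(1−α)), we have s/(n + δ) = (y*)^((1−α)/α) = 4.49^1.1277 = 5.4392.
Therefore n + δ = s / 5.4392 = 0.43 / 5.4392 = 0.0791, so δ = 0.0791 − 0.032 = 0.0471.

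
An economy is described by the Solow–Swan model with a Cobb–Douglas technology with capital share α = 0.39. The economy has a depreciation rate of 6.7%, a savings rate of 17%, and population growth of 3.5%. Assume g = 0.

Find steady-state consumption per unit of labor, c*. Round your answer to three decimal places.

c* ≈ 1.151

Steady state requires s·f(k) = (n + δ)·k, i.e. s·k^α = (n + δ)·k.
Dividing both sides by k: k^(1−α) = s / (n + δ).
k^0.61 = 0.17 / (0.035 + 0.067) = 0.17 / 0.102 = 1.6667
k* = 1.6667^(1/0.61) ≈ 2.3105
y* = (k*)^α = 2.3105^0.39 ≈ 1.3863
c* = (1 − s)·y* = (1 − 0.17) × 1.3863 ≈ 1.1506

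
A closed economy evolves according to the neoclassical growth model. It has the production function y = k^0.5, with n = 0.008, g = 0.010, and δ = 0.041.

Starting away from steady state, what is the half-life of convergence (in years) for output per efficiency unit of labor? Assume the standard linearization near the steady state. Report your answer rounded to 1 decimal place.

Near the steady state the convergence rate is λ = (1 − α)(n + g + δ).
λ = (1 − 0.5) × 0.059 = 0.5 × 0.059 = 0.0295
Half-life = ln 2 / λ = 0.6931 / 0.0295 ≈ 23.49 years

t_½ ≈ 23.5 years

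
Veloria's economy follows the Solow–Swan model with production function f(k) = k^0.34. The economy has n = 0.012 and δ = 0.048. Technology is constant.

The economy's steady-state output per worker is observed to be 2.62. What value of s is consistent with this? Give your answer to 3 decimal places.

s ≈ 0.389

At the steady state, Δk = 0, so s·k^α = (n + δ)·k.
Since y* = [s/(n + δ)]^(α/(1−α)), we have s/(n + δ) = (y*)^((1−α)/α) = 2.62^1.9412 = 6.4864.
Therefore s = 6.4864 × (n + δ) = 6.4864 × 0.060 = 0.3892.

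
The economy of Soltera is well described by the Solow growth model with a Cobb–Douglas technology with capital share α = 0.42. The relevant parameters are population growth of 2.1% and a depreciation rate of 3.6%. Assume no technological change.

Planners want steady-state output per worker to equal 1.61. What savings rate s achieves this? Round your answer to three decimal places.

Steady state requires s·f(k) = (n + δ)·k, i.e. s·k^α = (n + δ)·k.
Since y* = [s/(n + δ)]^(α/(1−α)), we have s/(n + δ) = (y*)^((1−α)/α) = 1.61^1.381 = 1.9303.
Therefore s = 1.9303 × (n + δ) = 1.9303 × 0.057 = 0.1100.

s ≈ 0.110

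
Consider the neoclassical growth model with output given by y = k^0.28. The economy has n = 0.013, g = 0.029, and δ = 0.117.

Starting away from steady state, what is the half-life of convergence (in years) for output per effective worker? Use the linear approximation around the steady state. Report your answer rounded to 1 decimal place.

Near the steady state the convergence rate is λ = (1 − α)(n + g + δ).
λ = (1 − 0.28) × 0.159 = 0.72 × 0.159 = 0.11448
Half-life = ln 2 / λ = 0.6931 / 0.11448 ≈ 6.05 years

half-life ≈ 6.1 years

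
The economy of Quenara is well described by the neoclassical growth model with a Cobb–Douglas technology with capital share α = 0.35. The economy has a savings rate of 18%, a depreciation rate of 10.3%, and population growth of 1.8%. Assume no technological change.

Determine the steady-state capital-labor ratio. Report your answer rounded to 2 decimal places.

At the steady state, Δk = 0, so s·k^α = (n + δ)·k.
Rearranging, k^(1−α) = s / (n + δ).
k^0.65 = 0.18 / (0.018 + 0.103) = 0.18 / 0.121 = 1.4876
k* = 1.4876^(1/0.65) ≈ 1.8423

k* ≈ 1.84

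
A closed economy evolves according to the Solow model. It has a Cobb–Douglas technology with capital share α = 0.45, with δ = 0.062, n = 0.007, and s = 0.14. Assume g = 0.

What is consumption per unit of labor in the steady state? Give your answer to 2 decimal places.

c* ≈ 1.53

Steady state requires s·f(k) = (n + δ)·k, i.e. s·k^α = (n + δ)·k.
Rearranging, k^(1−α) = s / (n + δ).
k^0.55 = 0.14 / (0.007 + 0.062) = 0.14 / 0.069 = 2.0290
k* = 2.0290^(1/0.55) ≈ 3.6199
y* = (k*)^α = 3.6199^0.45 ≈ 1.7841
c* = (1 − s)·y* = (1 − 0.14) × 1.7841 ≈ 1.5343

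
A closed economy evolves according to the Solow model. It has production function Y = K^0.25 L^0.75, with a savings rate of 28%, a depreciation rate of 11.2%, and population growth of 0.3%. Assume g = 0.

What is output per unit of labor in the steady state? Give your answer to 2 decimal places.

y* ≈ 1.35

At the steady state, Δk = 0, so s·k^α = (n + δ)·k.
Dividing both sides by k: k^(1−α) = s / (n + δ).
k^0.75 = 0.28 / (0.003 + 0.112) = 0.28 / 0.115 = 2.4348
k* = 2.4348^(1/0.75) ≈ 3.2756
y* = (k*)^α = 3.2756^0.25 ≈ 1.3453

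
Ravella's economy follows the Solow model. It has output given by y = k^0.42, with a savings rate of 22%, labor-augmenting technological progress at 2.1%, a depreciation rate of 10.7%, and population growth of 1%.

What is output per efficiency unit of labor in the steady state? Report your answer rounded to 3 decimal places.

y* ≈ 1.402

Steady state requires s·f(k) = (n + g + δ)·k, i.e. s·k^α = (n + g + δ)·k.
Rearranging, k^(1−α) = s / (n + g + δ).
k^0.58 = 0.22 / (0.010 + 0.021 + 0.107) = 0.22 / 0.138 = 1.5942
k* = 1.5942^(1/0.58) ≈ 2.2347
y* = (k*)^α = 2.2347^0.42 ≈ 1.4018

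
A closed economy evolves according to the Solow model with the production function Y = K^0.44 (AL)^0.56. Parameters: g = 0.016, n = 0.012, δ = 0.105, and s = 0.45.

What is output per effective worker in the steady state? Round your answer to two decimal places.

y* = 2.61

Steady state requires s·f(k) = (n + g + δ)·k, i.e. s·k^α = (n + g + δ)·k.
Rearranging, k^(1−α) = s / (n + g + δ).
k^0.56 = 0.45 / (0.012 + 0.016 + 0.105) = 0.45 / 0.133 = 3.3835
k* = 3.3835^(1/0.56) ≈ 8.8165
y* = (k*)^α = 8.8165^0.44 ≈ 2.6057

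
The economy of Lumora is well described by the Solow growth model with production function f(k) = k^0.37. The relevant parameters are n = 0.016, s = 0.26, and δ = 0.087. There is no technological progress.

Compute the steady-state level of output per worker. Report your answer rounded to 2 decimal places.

In steady state, investment equals break-even investment: s·k^α = (n + δ)·k.
Rearranging, k^(1−α) = s / (n + δ).
k^0.63 = 0.26 / (0.016 + 0.087) = 0.26 / 0.103 = 2.5243
k* = 2.5243^(1/0.63) ≈ 4.3483
y* = (k*)^α = 4.3483^0.37 ≈ 1.7226

y* ≈ 1.72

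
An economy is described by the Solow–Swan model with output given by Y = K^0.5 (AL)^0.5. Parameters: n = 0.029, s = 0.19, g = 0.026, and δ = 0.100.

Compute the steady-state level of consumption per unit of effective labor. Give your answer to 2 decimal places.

Steady state requires s·f(k) = (n + g + δ)·k, i.e. s·k^α = (n + g + δ)·k.
Dividing both sides by k: k^(1−α) = s / (n + g + δ).
k^0.5 = 0.19 / (0.029 + 0.026 + 0.100) = 0.19 / 0.155 = 1.2258
k* = 1.2258^(1/0.5) ≈ 1.5026
y* = (k*)^α = 1.5026^0.5 ≈ 1.2258
c* = (1 − s)·y* = (1 − 0.19) × 1.2258 ≈ 0.9929

c* ≈ 0.99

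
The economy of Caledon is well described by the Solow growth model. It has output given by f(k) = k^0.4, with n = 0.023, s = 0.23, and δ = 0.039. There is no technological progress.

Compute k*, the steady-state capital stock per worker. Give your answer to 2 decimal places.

k* = 8.89

At the steady state, Δk = 0, so s·k^α = (n + δ)·k.
Rearranging, k^(1−α) = s / (n + δ).
k^0.6 = 0.23 / (0.023 + 0.039) = 0.23 / 0.062 = 3.7097
k* = 3.7097^(1/0.6) ≈ 8.8899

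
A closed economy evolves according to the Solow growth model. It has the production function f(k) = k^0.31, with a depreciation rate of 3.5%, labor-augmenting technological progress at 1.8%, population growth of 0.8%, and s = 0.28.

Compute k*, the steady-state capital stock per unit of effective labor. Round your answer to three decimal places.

k* = 9.103

At the steady state, Δk = 0, so s·k^α = (n + g + δ)·k.
Dividing both sides by k: k^(1−α) = s / (n + g + δ).
k^0.69 = 0.28 / (0.008 + 0.018 + 0.035) = 0.28 / 0.061 = 4.5902
k* = 4.5902^(1/0.69) ≈ 9.1028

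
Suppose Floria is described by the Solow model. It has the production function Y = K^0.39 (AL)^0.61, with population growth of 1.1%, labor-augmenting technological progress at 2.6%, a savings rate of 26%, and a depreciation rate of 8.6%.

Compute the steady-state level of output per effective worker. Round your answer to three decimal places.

Steady state requires s·f(k) = (n + g + δ)·k, i.e. s·k^α = (n + g + δ)·k.
Rearranging, k^(1−α) = s / (n + g + δ).
k^0.61 = 0.26 / (0.011 + 0.026 + 0.086) = 0.26 / 0.123 = 2.1138
k* = 2.1138^(1/0.61) ≈ 3.4111
y* = (k*)^α = 3.4111^0.39 ≈ 1.6137

y* ≈ 1.614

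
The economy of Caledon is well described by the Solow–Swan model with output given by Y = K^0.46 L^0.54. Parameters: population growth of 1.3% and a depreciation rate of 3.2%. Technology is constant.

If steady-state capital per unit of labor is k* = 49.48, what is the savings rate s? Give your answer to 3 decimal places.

Steady state requires s·f(k) = (n + δ)·k, i.e. s·k^α = (n + δ)·k.
So s / (n + δ) = (k*)^(1−α) = 49.48^0.54 = 8.2223.
Therefore s = 8.2223 × (n + δ) = 8.2223 × 0.045 = 0.3700.

s ≈ 0.370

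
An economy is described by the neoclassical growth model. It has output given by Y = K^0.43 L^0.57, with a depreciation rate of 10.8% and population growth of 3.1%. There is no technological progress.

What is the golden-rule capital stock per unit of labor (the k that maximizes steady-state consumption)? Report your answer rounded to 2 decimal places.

k_gold ≈ 7.25

The golden rule sets f'(k) = n + δ, i.e. α·k^(α−1) = n + δ.
So k^(1−α) = α / (n + δ) = 0.43 / 0.139 = 3.0935.
k_gold = 3.0935^(1/0.57) ≈ 7.2517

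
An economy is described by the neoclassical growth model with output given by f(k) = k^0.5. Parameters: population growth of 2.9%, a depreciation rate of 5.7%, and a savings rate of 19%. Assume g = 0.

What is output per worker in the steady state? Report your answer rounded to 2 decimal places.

y* ≈ 2.21

In steady state, investment equals break-even investment: s·k^α = (n + δ)·k.
Dividing both sides by k: k^(1−α) = s / (n + δ).
k^0.5 = 0.19 / (0.029 + 0.057) = 0.19 / 0.086 = 2.2093
k* = 2.2093^(1/0.5) ≈ 4.8810
y* = (k*)^α = 4.8810^0.5 ≈ 2.2093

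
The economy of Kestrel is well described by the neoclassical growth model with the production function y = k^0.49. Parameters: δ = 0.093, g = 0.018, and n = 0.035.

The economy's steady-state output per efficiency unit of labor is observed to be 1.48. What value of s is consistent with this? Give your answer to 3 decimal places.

s ≈ 0.220

At the steady state, Δk = 0, so s·k^α = (n + g + δ)·k.
Since y* = [s/(n + g + δ)]^(α/(1−α)), we have s/(n + g + δ) = (y*)^((1−α)/α) = 1.48^1.0408 = 1.5039.
Therefore s = 1.5039 × (n + g + δ) = 1.5039 × 0.146 = 0.2196.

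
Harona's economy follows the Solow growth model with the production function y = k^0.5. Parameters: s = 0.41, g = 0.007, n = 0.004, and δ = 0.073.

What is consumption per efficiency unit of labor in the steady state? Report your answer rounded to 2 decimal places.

Steady state requires s·f(k) = (n + g + δ)·k, i.e. s·k^α = (n + g + δ)·k.
Dividing both sides by k: k^(1−α) = s / (n + g + δ).
k^0.5 = 0.41 / (0.004 + 0.007 + 0.073) = 0.41 / 0.084 = 4.8810
k* = 4.8810^(1/0.5) ≈ 23.8242
y* = (k*)^α = 23.8242^0.5 ≈ 4.8810
c* = (1 − s)·y* = (1 − 0.41) × 4.8810 ≈ 2.8798

c* = 2.88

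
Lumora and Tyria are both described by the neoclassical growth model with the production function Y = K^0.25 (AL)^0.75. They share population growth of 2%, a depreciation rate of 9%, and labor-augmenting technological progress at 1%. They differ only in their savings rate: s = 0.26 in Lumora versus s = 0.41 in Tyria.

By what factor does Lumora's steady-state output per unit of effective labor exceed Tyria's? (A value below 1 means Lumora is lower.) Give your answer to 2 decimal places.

Steady-state y* = [s/(n + g + δ)]^(α/(1−α)), so the ratio is [ (s_L/(n + g + δ)_L) / (s_T/(n + g + δ)_T) ]^0.3333.
s_L/(n + g + δ)_L = 0.26/0.120 = 2.1667; s_T/(n + g + δ)_T = 0.41/0.120 = 3.4167.
Ratio = (2.1667/3.4167)^0.3333 = 0.6341^0.3333 ≈ 0.8591

ratio ≈ 0.86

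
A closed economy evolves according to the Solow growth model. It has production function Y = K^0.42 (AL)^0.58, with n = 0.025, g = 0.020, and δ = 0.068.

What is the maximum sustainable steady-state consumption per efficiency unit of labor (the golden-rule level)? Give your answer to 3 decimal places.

c_gold ≈ 1.501

At the golden rule, f'(k) = n + g + δ, so α·k^(α−1) = n + g + δ and k_gold = (α/(n + g + δ))^(1/(1−α)).
k_gold = (0.42/0.113)^(1/0.58) = 3.7168^1.7241 ≈ 9.6168
c_gold = f(k_gold) − (n + g + δ)·k_gold = 2.5875 − 0.113×9.6168 ≈ 1.5008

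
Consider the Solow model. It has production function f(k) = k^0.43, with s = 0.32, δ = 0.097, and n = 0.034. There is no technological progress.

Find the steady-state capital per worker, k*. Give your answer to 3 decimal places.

k* = 4.792

At the steady state, Δk = 0, so s·k^α = (n + δ)·k.
Rearranging, k^(1−α) = s / (n + δ).
k^0.57 = 0.32 / (0.034 + 0.097) = 0.32 / 0.131 = 2.4427
k* = 2.4427^(1/0.57) ≈ 4.7915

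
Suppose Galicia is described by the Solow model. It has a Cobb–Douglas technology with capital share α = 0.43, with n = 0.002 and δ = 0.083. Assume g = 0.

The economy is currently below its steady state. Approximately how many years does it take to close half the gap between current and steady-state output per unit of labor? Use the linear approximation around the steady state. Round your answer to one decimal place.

Near the steady state the convergence rate is λ = (1 − α)(n + δ).
λ = (1 − 0.43) × 0.085 = 0.57 × 0.085 = 0.04845
Half-life = ln 2 / λ = 0.6931 / 0.04845 ≈ 14.31 years

about 14.3 years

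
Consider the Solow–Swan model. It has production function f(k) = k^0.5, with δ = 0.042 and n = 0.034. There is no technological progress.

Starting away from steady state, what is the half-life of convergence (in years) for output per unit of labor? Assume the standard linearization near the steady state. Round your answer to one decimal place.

Near the steady state the convergence rate is λ = (1 − α)(n + δ).
λ = (1 − 0.5) × 0.076 = 0.5 × 0.076 = 0.0380
Half-life = ln 2 / λ = 0.6931 / 0.0380 ≈ 18.24 years

half-life ≈ 18.2 years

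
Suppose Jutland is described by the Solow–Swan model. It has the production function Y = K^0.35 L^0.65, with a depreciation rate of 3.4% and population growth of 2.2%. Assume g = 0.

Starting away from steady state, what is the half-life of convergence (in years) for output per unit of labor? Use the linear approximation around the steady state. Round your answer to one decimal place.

t_½ ≈ 19.0 years

Near the steady state the convergence rate is λ = (1 − α)(n + δ).
λ = (1 − 0.35) × 0.056 = 0.65 × 0.056 = 0.0364
Half-life = ln 2 / λ = 0.6931 / 0.0364 ≈ 19.04 years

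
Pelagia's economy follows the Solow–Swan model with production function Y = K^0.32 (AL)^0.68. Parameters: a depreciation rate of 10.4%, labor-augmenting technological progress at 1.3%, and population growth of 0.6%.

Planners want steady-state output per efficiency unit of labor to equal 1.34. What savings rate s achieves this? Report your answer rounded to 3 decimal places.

In steady state, investment equals break-even investment: s·k^α = (n + g + δ)·k.
Since y* = [s/(n + g + δ)]^(α/(1−α)), we have s/(n + g + δ) = (y*)^((1−α)/α) = 1.34^2.125 = 1.8625.
Therefore s = 1.8625 × (n + g + δ) = 1.8625 × 0.123 = 0.2291.

s ≈ 0.229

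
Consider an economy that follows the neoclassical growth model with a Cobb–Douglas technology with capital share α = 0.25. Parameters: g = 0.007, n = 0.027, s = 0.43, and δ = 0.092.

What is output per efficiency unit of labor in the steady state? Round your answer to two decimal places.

y* ≈ 1.51

Steady state requires s·f(k) = (n + g + δ)·k, i.e. s·k^α = (n + g + δ)·k.
Rearranging, k^(1−α) = s / (n + g + δ).
k^0.75 = 0.43 / (0.027 + 0.007 + 0.092) = 0.43 / 0.126 = 3.4127
k* = 3.4127^(1/0.75) ≈ 5.1380
y* = (k*)^α = 5.1380^0.25 ≈ 1.5056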